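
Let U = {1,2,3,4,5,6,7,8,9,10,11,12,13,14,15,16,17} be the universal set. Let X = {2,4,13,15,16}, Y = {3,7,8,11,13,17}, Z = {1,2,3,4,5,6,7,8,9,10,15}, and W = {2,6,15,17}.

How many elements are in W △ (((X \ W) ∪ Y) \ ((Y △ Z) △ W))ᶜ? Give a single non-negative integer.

10

X \ W = {4,13,16}
(X \ W) ∪ Y = {3,4,7,8,11,13,16,17}
Y △ Z = {1,2,4,5,6,9,10,11,13,15,17}
(Y △ Z) △ W = {1,4,5,9,10,11,13}
((X \ W) ∪ Y) \ ((Y △ Z) △ W) = {3,7,8,16,17}
(((X \ W) ∪ Y) \ ((Y △ Z) △ W))ᶜ = {1,2,4,5,6,9,10,11,12,13,14,15}
W △ (((X \ W) ∪ Y) \ ((Y △ Z) △ W))ᶜ = {1,4,5,9,10,11,12,13,14,17}
|W △ (((X \ W) ∪ Y) \ ((Y △ Z) △ W))ᶜ| = 10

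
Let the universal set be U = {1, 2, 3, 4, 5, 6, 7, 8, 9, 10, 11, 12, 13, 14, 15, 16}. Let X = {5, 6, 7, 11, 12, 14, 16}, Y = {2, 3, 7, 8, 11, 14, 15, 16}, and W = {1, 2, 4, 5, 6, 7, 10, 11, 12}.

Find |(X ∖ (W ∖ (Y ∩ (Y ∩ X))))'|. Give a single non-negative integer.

12

Y ∩ X = {7, 11, 14, 16}
Y ∩ (Y ∩ X) = {7, 11, 14, 16}
W ∖ (Y ∩ (Y ∩ X)) = {1, 2, 4, 5, 6, 10, 12}
X ∖ (W ∖ (Y ∩ (Y ∩ X))) = {7, 11, 14, 16}
(X ∖ (W ∖ (Y ∩ (Y ∩ X))))' = {1, 2, 3, 4, 5, 6, 8, 9, 10, 12, 13, 15}
|(X ∖ (W ∖ (Y ∩ (Y ∩ X))))'| = 12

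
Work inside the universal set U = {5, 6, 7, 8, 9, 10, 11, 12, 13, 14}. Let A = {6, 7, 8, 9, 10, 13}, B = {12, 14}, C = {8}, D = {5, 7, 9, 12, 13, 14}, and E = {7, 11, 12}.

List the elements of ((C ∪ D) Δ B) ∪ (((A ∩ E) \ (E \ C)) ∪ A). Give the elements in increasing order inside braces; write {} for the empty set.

C ∪ D = {5, 7, 8, 9, 12, 13, 14}
(C ∪ D) Δ B = {5, 7, 8, 9, 13}
A ∩ E = {7}
E \ C = {7, 11, 12}
(A ∩ E) \ (E \ C) = {}
((A ∩ E) \ (E \ C)) ∪ A = {6, 7, 8, 9, 10, 13}
((C ∪ D) Δ B) ∪ (((A ∩ E) \ (E \ C)) ∪ A) = {5, 6, 7, 8, 9, 10, 13}

{5, 6, 7, 8, 9, 10, 13}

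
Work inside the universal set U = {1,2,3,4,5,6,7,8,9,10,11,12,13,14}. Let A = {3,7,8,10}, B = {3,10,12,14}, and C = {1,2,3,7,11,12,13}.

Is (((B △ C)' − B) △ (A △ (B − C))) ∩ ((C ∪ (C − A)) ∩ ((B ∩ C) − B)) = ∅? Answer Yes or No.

B △ C = {1,2,7,10,11,13,14}
(B △ C)' = {3,4,5,6,8,9,12}
(B △ C)' − B = {4,5,6,8,9}
B − C = {10,14}
A △ (B − C) = {3,7,8,14}
((B △ C)' − B) △ (A △ (B − C)) = {3,4,5,6,7,9,14}
C − A = {1,2,11,12,13}
C ∪ (C − A) = {1,2,3,7,11,12,13}
B ∩ C = {3,12}
(B ∩ C) − B = {}
(C ∪ (C − A)) ∩ ((B ∩ C) − B) = {}
{3,4,5,6,7,9,14} and {} share no elements.

Yes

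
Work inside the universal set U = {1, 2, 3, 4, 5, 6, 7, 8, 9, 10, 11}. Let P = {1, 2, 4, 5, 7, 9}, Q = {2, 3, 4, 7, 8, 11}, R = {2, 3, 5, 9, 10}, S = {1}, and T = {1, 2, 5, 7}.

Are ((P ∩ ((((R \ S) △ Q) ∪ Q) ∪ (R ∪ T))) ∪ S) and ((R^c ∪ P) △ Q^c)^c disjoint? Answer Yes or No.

No

R \ S = {2, 3, 5, 9, 10}
(R \ S) △ Q = {4, 5, 7, 8, 9, 10, 11}
((R \ S) △ Q) ∪ Q = {2, 3, 4, 5, 7, 8, 9, 10, 11}
R ∪ T = {1, 2, 3, 5, 7, 9, 10}
(((R \ S) △ Q) ∪ Q) ∪ (R ∪ T) = {1, 2, 3, 4, 5, 7, 8, 9, 10, 11}
P ∩ ((((R \ S) △ Q) ∪ Q) ∪ (R ∪ T)) = {1, 2, 4, 5, 7, 9}
(P ∩ ((((R \ S) △ Q) ∪ Q) ∪ (R ∪ T))) ∪ S = {1, 2, 4, 5, 7, 9}
R^c = {1, 4, 6, 7, 8, 11}
R^c ∪ P = {1, 2, 4, 5, 6, 7, 8, 9, 11}
Q^c = {1, 5, 6, 9, 10}
(R^c ∪ P) △ Q^c = {2, 4, 7, 8, 10, 11}
((R^c ∪ P) △ Q^c)^c = {1, 3, 5, 6, 9}
1 lies in both, so they are not disjoint.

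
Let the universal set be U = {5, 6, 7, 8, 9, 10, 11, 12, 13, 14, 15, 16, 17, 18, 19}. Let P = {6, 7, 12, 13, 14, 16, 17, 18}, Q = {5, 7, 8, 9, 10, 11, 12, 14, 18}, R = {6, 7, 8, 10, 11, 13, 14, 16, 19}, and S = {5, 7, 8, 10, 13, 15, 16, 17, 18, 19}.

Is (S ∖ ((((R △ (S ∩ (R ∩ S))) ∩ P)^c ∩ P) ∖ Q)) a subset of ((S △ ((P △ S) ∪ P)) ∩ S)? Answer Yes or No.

No

R ∩ S = {7, 8, 10, 13, 16, 19}
S ∩ (R ∩ S) = {7, 8, 10, 13, 16, 19}
R △ (S ∩ (R ∩ S)) = {6, 11, 14}
(R △ (S ∩ (R ∩ S))) ∩ P = {6, 14}
((R △ (S ∩ (R ∩ S))) ∩ P)^c = {5, 7, 8, 9, 10, 11, 12, 13, 15, 16, 17, 18, 19}
((R △ (S ∩ (R ∩ S))) ∩ P)^c ∩ P = {7, 12, 13, 16, 17, 18}
(((R △ (S ∩ (R ∩ S))) ∩ P)^c ∩ P) ∖ Q = {13, 16, 17}
S ∖ ((((R △ (S ∩ (R ∩ S))) ∩ P)^c ∩ P) ∖ Q) = {5, 7, 8, 10, 15, 18, 19}
P △ S = {5, 6, 8, 10, 12, 14, 15, 19}
(P △ S) ∪ P = {5, 6, 7, 8, 10, 12, 13, 14, 15, 16, 17, 18, 19}
S △ ((P △ S) ∪ P) = {6, 12, 14}
(S △ ((P △ S) ∪ P)) ∩ S = {}
5 ∈ S ∖ ((((R △ (S ∩ (R ∩ S))) ∩ P)^c ∩ P) ∖ Q) but 5 ∉ (S △ ((P △ S) ∪ P)) ∩ S, so the inclusion fails.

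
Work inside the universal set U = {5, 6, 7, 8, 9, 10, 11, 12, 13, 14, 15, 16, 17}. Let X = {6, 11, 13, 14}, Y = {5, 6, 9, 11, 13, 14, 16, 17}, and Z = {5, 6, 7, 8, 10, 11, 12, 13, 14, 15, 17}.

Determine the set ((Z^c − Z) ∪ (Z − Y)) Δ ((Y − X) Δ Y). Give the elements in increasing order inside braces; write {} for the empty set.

Z^c = {9, 16}
Z^c − Z = {9, 16}
Z − Y = {7, 8, 10, 12, 15}
(Z^c − Z) ∪ (Z − Y) = {7, 8, 9, 10, 12, 15, 16}
Y − X = {5, 9, 16, 17}
(Y − X) Δ Y = {6, 11, 13, 14}
((Z^c − Z) ∪ (Z − Y)) Δ ((Y − X) Δ Y) = {6, 7, 8, 9, 10, 11, 12, 13, 14, 15, 16}

{6, 7, 8, 9, 10, 11, 12, 13, 14, 15, 16}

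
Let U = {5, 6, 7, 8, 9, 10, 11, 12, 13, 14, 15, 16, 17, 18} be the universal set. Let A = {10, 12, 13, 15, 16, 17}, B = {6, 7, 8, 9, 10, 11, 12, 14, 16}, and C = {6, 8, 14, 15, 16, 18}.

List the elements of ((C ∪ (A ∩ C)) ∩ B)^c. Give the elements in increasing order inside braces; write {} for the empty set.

A ∩ C = {15, 16}
C ∪ (A ∩ C) = {6, 8, 14, 15, 16, 18}
(C ∪ (A ∩ C)) ∩ B = {6, 8, 14, 16}
((C ∪ (A ∩ C)) ∩ B)^c = {5, 7, 9, 10, 11, 12, 13, 15, 17, 18}

{5, 7, 9, 10, 11, 12, 13, 15, 17, 18}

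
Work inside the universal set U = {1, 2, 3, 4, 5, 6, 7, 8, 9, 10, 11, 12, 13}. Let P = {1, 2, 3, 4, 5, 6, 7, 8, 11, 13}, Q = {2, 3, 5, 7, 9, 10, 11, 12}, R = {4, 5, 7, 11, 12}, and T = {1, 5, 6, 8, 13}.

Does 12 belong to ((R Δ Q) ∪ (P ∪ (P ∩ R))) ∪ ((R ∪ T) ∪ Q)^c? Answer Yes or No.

No

12 ∈ R and 12 ∈ Q, so 12 ∉ R Δ Q
12 ∉ P and 12 ∈ R, so 12 ∉ P ∩ R
12 ∉ P and 12 ∉ (P ∩ R), so 12 ∉ P ∪ (P ∩ R)
12 ∉ (R Δ Q) and 12 ∉ (P ∪ (P ∩ R)), so 12 ∉ (R Δ Q) ∪ (P ∪ (P ∩ R))
12 ∈ R and 12 ∉ T, so 12 ∈ R ∪ T
12 ∈ (R ∪ T) and 12 ∈ Q, so 12 ∈ (R ∪ T) ∪ Q
12 ∉ ((R ∪ T) ∪ Q)^c since 12 ∈ ((R ∪ T) ∪ Q)
12 ∉ ((R Δ Q) ∪ (P ∪ (P ∩ R))) and 12 ∉ ((R ∪ T) ∪ Q)^c, so 12 ∉ ((R Δ Q) ∪ (P ∪ (P ∩ R))) ∪ ((R ∪ T) ∪ Q)^c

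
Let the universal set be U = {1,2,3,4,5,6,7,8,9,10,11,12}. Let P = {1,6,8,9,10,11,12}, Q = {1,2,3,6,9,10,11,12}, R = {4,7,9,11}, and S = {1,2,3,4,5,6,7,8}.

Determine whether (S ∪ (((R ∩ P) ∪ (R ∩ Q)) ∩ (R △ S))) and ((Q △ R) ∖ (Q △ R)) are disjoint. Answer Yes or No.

R ∩ P = {9,11}
R ∩ Q = {9,11}
(R ∩ P) ∪ (R ∩ Q) = {9,11}
R △ S = {1,2,3,5,6,8,9,11}
((R ∩ P) ∪ (R ∩ Q)) ∩ (R △ S) = {9,11}
S ∪ (((R ∩ P) ∪ (R ∩ Q)) ∩ (R △ S)) = {1,2,3,4,5,6,7,8,9,11}
Q △ R = {1,2,3,4,6,7,10,12}
(Q △ R) ∖ (Q △ R) = {}
{1,2,3,4,5,6,7,8,9,11} and {} share no elements.

Yes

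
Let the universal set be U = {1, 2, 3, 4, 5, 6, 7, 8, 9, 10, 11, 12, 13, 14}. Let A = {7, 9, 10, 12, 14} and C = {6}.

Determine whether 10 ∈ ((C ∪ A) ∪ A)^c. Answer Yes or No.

10 ∉ C and 10 ∈ A, so 10 ∈ C ∪ A
10 ∈ (C ∪ A) and 10 ∈ A, so 10 ∈ (C ∪ A) ∪ A
10 ∉ ((C ∪ A) ∪ A)^c since 10 ∈ ((C ∪ A) ∪ A)

No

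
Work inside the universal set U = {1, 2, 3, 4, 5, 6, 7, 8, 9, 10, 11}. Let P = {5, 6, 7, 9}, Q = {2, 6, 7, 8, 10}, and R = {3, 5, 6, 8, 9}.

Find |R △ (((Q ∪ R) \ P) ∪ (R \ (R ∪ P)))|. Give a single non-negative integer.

Q ∪ R = {2, 3, 5, 6, 7, 8, 9, 10}
(Q ∪ R) \ P = {2, 3, 8, 10}
R ∪ P = {3, 5, 6, 7, 8, 9}
R \ (R ∪ P) = {}
((Q ∪ R) \ P) ∪ (R \ (R ∪ P)) = {2, 3, 8, 10}
R △ (((Q ∪ R) \ P) ∪ (R \ (R ∪ P))) = {2, 5, 6, 9, 10}
|R △ (((Q ∪ R) \ P) ∪ (R \ (R ∪ P)))| = 5

5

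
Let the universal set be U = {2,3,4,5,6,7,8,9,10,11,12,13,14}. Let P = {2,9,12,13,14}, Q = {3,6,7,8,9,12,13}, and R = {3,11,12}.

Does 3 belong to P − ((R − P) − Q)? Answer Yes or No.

No

3 ∈ R and 3 ∉ P, so 3 ∈ R − P
3 ∈ (R − P) and 3 ∈ Q, so 3 ∉ (R − P) − Q
3 ∉ P and 3 ∉ ((R − P) − Q), so 3 ∉ P − ((R − P) − Q)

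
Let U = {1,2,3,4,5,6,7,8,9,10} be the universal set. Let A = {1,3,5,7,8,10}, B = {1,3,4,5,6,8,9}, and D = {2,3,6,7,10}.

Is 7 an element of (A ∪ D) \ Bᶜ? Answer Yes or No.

No

7 ∈ A and 7 ∈ D, so 7 ∈ A ∪ D
7 ∉ B, so 7 ∈ Bᶜ
7 ∈ (A ∪ D) and 7 ∈ Bᶜ, so 7 ∉ (A ∪ D) \ Bᶜ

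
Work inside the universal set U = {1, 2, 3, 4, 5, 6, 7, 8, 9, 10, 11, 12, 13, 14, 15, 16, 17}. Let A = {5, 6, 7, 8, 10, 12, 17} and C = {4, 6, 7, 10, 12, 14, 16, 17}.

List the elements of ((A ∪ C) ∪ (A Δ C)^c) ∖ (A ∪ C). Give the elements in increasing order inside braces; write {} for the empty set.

A ∪ C = {4, 5, 6, 7, 8, 10, 12, 14, 16, 17}
A Δ C = {4, 5, 8, 14, 16}
(A Δ C)^c = {1, 2, 3, 6, 7, 9, 10, 11, 12, 13, 15, 17}
(A ∪ C) ∪ (A Δ C)^c = {1, 2, 3, 4, 5, 6, 7, 8, 9, 10, 11, 12, 13, 14, 15, 16, 17}
((A ∪ C) ∪ (A Δ C)^c) ∖ (A ∪ C) = {1, 2, 3, 9, 11, 13, 15}

{1, 2, 3, 9, 11, 13, 15}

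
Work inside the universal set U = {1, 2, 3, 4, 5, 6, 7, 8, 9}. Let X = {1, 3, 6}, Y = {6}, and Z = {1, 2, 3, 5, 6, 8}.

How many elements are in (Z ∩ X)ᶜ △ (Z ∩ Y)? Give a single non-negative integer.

7

Z ∩ X = {1, 3, 6}
(Z ∩ X)ᶜ = {2, 4, 5, 7, 8, 9}
Z ∩ Y = {6}
(Z ∩ X)ᶜ △ (Z ∩ Y) = {2, 4, 5, 6, 7, 8, 9}
|(Z ∩ X)ᶜ △ (Z ∩ Y)| = 7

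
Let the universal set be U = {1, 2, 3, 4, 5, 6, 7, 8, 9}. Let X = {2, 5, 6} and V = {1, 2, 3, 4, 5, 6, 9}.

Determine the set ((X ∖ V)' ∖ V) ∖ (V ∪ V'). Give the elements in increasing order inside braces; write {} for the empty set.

{}

X ∖ V = {}
(X ∖ V)' = {1, 2, 3, 4, 5, 6, 7, 8, 9}
(X ∖ V)' ∖ V = {7, 8}
V' = {7, 8}
V ∪ V' = {1, 2, 3, 4, 5, 6, 7, 8, 9}
((X ∖ V)' ∖ V) ∖ (V ∪ V') = {}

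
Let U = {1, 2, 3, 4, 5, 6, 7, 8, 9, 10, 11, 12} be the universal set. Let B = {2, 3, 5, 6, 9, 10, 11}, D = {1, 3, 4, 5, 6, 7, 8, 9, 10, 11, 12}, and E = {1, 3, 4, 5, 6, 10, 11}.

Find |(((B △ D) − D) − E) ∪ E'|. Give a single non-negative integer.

B △ D = {1, 2, 4, 7, 8, 12}
(B △ D) − D = {2}
((B △ D) − D) − E = {2}
E' = {2, 7, 8, 9, 12}
(((B △ D) − D) − E) ∪ E' = {2, 7, 8, 9, 12}
|(((B △ D) − D) − E) ∪ E'| = 5

5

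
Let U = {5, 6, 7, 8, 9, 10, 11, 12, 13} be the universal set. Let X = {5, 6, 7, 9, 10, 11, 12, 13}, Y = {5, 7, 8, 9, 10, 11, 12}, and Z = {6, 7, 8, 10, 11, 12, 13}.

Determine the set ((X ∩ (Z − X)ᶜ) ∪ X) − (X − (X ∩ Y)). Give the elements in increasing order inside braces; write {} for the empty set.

Z − X = {8}
(Z − X)ᶜ = {5, 6, 7, 9, 10, 11, 12, 13}
X ∩ (Z − X)ᶜ = {5, 6, 7, 9, 10, 11, 12, 13}
(X ∩ (Z − X)ᶜ) ∪ X = {5, 6, 7, 9, 10, 11, 12, 13}
X ∩ Y = {5, 7, 9, 10, 11, 12}
X − (X ∩ Y) = {6, 13}
((X ∩ (Z − X)ᶜ) ∪ X) − (X − (X ∩ Y)) = {5, 7, 9, 10, 11, 12}

{5, 7, 9, 10, 11, 12}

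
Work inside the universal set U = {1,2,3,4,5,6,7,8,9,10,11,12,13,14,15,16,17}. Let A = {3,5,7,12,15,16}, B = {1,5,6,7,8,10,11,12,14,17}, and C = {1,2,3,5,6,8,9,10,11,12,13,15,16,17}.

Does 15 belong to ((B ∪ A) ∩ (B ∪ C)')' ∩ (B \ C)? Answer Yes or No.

No

15 ∉ B and 15 ∈ A, so 15 ∈ B ∪ A
15 ∉ B and 15 ∈ C, so 15 ∈ B ∪ C
15 ∉ (B ∪ C)' since 15 ∈ (B ∪ C)
15 ∈ (B ∪ A) and 15 ∉ (B ∪ C)', so 15 ∉ (B ∪ A) ∩ (B ∪ C)'
15 ∈ ((B ∪ A) ∩ (B ∪ C)')' since 15 ∉ ((B ∪ A) ∩ (B ∪ C)')
15 ∉ B and 15 ∈ C, so 15 ∉ B \ C
15 ∈ ((B ∪ A) ∩ (B ∪ C)')' and 15 ∉ (B \ C), so 15 ∉ ((B ∪ A) ∩ (B ∪ C)')' ∩ (B \ C)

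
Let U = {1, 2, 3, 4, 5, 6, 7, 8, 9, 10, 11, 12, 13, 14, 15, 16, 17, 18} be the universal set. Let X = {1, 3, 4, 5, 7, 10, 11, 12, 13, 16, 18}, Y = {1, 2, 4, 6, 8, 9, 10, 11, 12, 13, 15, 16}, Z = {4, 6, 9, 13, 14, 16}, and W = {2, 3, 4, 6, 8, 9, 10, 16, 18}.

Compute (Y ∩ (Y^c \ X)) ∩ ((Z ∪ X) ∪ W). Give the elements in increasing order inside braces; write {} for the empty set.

{}

Y^c = {3, 5, 7, 14, 17, 18}
Y^c \ X = {14, 17}
Y ∩ (Y^c \ X) = {}
Z ∪ X = {1, 3, 4, 5, 6, 7, 9, 10, 11, 12, 13, 14, 16, 18}
(Z ∪ X) ∪ W = {1, 2, 3, 4, 5, 6, 7, 8, 9, 10, 11, 12, 13, 14, 16, 18}
(Y ∩ (Y^c \ X)) ∩ ((Z ∪ X) ∪ W) = {}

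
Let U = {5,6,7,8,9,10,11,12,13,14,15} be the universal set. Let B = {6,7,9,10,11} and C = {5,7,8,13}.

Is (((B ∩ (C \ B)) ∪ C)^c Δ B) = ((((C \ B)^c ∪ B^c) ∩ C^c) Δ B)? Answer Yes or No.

Yes

C \ B = {5,8,13}
B ∩ (C \ B) = {}
(B ∩ (C \ B)) ∪ C = {5,7,8,13}
((B ∩ (C \ B)) ∪ C)^c = {6,9,10,11,12,14,15}
((B ∩ (C \ B)) ∪ C)^c Δ B = {7,12,14,15}
(C \ B)^c = {6,7,9,10,11,12,14,15}
B^c = {5,8,12,13,14,15}
(C \ B)^c ∪ B^c = {5,6,7,8,9,10,11,12,13,14,15}
C^c = {6,9,10,11,12,14,15}
((C \ B)^c ∪ B^c) ∩ C^c = {6,9,10,11,12,14,15}
(((C \ B)^c ∪ B^c) ∩ C^c) Δ B = {7,12,14,15}
Both equal {7,12,14,15}, so ((B ∩ (C \ B)) ∪ C)^c Δ B = (((C \ B)^c ∪ B^c) ∩ C^c) Δ B.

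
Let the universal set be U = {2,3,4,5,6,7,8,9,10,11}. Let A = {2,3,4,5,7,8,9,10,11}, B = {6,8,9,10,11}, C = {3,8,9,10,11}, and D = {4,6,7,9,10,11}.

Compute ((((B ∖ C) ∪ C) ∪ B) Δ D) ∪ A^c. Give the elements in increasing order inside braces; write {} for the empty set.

B ∖ C = {6}
(B ∖ C) ∪ C = {3,6,8,9,10,11}
((B ∖ C) ∪ C) ∪ B = {3,6,8,9,10,11}
(((B ∖ C) ∪ C) ∪ B) Δ D = {3,4,7,8}
A^c = {6}
((((B ∖ C) ∪ C) ∪ B) Δ D) ∪ A^c = {3,4,6,7,8}

{3,4,6,7,8}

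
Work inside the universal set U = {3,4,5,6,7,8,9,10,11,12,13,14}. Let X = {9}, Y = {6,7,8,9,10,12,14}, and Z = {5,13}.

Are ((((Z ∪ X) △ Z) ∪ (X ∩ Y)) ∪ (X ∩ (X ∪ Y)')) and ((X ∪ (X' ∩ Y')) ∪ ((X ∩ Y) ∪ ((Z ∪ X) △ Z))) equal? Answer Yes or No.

Z ∪ X = {5,9,13}
(Z ∪ X) △ Z = {9}
X ∩ Y = {9}
((Z ∪ X) △ Z) ∪ (X ∩ Y) = {9}
X ∪ Y = {6,7,8,9,10,12,14}
(X ∪ Y)' = {3,4,5,11,13}
X ∩ (X ∪ Y)' = {}
(((Z ∪ X) △ Z) ∪ (X ∩ Y)) ∪ (X ∩ (X ∪ Y)') = {9}
X' = {3,4,5,6,7,8,10,11,12,13,14}
Y' = {3,4,5,11,13}
X' ∩ Y' = {3,4,5,11,13}
X ∪ (X' ∩ Y') = {3,4,5,9,11,13}
(X ∩ Y) ∪ ((Z ∪ X) △ Z) = {9}
(X ∪ (X' ∩ Y')) ∪ ((X ∩ Y) ∪ ((Z ∪ X) △ Z)) = {3,4,5,9,11,13}
3 ∈ (X ∪ (X' ∩ Y')) ∪ ((X ∩ Y) ∪ ((Z ∪ X) △ Z)) but 3 ∉ (((Z ∪ X) △ Z) ∪ (X ∩ Y)) ∪ (X ∩ (X ∪ Y)'), so they differ.

No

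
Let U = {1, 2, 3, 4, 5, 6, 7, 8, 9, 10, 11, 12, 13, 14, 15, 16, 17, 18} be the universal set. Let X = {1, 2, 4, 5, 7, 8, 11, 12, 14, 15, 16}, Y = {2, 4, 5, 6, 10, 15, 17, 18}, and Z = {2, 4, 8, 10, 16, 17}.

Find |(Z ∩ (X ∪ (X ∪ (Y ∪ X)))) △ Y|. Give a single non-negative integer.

6

Y ∪ X = {1, 2, 4, 5, 6, 7, 8, 10, 11, 12, 14, 15, 16, 17, 18}
X ∪ (Y ∪ X) = {1, 2, 4, 5, 6, 7, 8, 10, 11, 12, 14, 15, 16, 17, 18}
X ∪ (X ∪ (Y ∪ X)) = {1, 2, 4, 5, 6, 7, 8, 10, 11, 12, 14, 15, 16, 17, 18}
Z ∩ (X ∪ (X ∪ (Y ∪ X))) = {2, 4, 8, 10, 16, 17}
(Z ∩ (X ∪ (X ∪ (Y ∪ X)))) △ Y = {5, 6, 8, 15, 16, 18}
|(Z ∩ (X ∪ (X ∪ (Y ∪ X)))) △ Y| = 6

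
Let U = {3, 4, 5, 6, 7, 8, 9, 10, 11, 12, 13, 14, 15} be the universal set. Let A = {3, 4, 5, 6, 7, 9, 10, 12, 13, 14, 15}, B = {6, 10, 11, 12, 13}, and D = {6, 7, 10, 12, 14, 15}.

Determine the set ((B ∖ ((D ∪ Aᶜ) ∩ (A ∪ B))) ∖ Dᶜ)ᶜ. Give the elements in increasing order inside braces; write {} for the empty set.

Aᶜ = {8, 11}
D ∪ Aᶜ = {6, 7, 8, 10, 11, 12, 14, 15}
A ∪ B = {3, 4, 5, 6, 7, 9, 10, 11, 12, 13, 14, 15}
(D ∪ Aᶜ) ∩ (A ∪ B) = {6, 7, 10, 11, 12, 14, 15}
B ∖ ((D ∪ Aᶜ) ∩ (A ∪ B)) = {13}
Dᶜ = {3, 4, 5, 8, 9, 11, 13}
(B ∖ ((D ∪ Aᶜ) ∩ (A ∪ B))) ∖ Dᶜ = {}
((B ∖ ((D ∪ Aᶜ) ∩ (A ∪ B))) ∖ Dᶜ)ᶜ = {3, 4, 5, 6, 7, 8, 9, 10, 11, 12, 13, 14, 15}

{3, 4, 5, 6, 7, 8, 9, 10, 11, 12, 13, 14, 15}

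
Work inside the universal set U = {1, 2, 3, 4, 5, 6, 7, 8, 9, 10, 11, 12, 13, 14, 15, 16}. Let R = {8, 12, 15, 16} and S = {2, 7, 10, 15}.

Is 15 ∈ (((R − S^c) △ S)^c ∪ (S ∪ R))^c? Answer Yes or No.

15 ∈ S, so 15 ∉ S^c
15 ∈ R and 15 ∉ S^c, so 15 ∈ R − S^c
15 ∈ (R − S^c) and 15 ∈ S, so 15 ∉ (R − S^c) △ S
15 ∈ ((R − S^c) △ S)^c since 15 ∉ ((R − S^c) △ S)
15 ∈ S and 15 ∈ R, so 15 ∈ S ∪ R
15 ∈ ((R − S^c) △ S)^c and 15 ∈ (S ∪ R), so 15 ∈ ((R − S^c) △ S)^c ∪ (S ∪ R)
15 ∉ (((R − S^c) △ S)^c ∪ (S ∪ R))^c since 15 ∈ (((R − S^c) △ S)^c ∪ (S ∪ R))

No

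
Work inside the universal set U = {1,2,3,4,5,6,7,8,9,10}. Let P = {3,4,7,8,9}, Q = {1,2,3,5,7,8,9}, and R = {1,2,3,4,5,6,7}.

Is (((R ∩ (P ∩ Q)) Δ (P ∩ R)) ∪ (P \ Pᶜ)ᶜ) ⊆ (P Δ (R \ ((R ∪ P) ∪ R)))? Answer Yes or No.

No

P ∩ Q = {3,7,8,9}
R ∩ (P ∩ Q) = {3,7}
P ∩ R = {3,4,7}
(R ∩ (P ∩ Q)) Δ (P ∩ R) = {4}
Pᶜ = {1,2,5,6,10}
P \ Pᶜ = {3,4,7,8,9}
(P \ Pᶜ)ᶜ = {1,2,5,6,10}
((R ∩ (P ∩ Q)) Δ (P ∩ R)) ∪ (P \ Pᶜ)ᶜ = {1,2,4,5,6,10}
R ∪ P = {1,2,3,4,5,6,7,8,9}
(R ∪ P) ∪ R = {1,2,3,4,5,6,7,8,9}
R \ ((R ∪ P) ∪ R) = {}
P Δ (R \ ((R ∪ P) ∪ R)) = {3,4,7,8,9}
1 ∈ ((R ∩ (P ∩ Q)) Δ (P ∩ R)) ∪ (P \ Pᶜ)ᶜ but 1 ∉ P Δ (R \ ((R ∪ P) ∪ R)), so the inclusion fails.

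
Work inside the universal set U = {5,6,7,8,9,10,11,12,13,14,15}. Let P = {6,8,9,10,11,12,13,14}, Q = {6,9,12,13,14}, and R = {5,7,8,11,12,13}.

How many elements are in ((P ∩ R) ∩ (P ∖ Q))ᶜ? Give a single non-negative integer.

P ∩ R = {8,11,12,13}
P ∖ Q = {8,10,11}
(P ∩ R) ∩ (P ∖ Q) = {8,11}
((P ∩ R) ∩ (P ∖ Q))ᶜ = {5,6,7,9,10,12,13,14,15}
|((P ∩ R) ∩ (P ∖ Q))ᶜ| = 9

9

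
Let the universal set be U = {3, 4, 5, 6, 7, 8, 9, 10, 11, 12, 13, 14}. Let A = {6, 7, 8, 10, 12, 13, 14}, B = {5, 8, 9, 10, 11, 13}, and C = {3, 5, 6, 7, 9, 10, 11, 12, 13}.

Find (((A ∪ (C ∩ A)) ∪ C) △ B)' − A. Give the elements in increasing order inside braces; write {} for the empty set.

C ∩ A = {6, 7, 10, 12, 13}
A ∪ (C ∩ A) = {6, 7, 8, 10, 12, 13, 14}
(A ∪ (C ∩ A)) ∪ C = {3, 5, 6, 7, 8, 9, 10, 11, 12, 13, 14}
((A ∪ (C ∩ A)) ∪ C) △ B = {3, 6, 7, 12, 14}
(((A ∪ (C ∩ A)) ∪ C) △ B)' = {4, 5, 8, 9, 10, 11, 13}
(((A ∪ (C ∩ A)) ∪ C) △ B)' − A = {4, 5, 9, 11}

{4, 5, 9, 11}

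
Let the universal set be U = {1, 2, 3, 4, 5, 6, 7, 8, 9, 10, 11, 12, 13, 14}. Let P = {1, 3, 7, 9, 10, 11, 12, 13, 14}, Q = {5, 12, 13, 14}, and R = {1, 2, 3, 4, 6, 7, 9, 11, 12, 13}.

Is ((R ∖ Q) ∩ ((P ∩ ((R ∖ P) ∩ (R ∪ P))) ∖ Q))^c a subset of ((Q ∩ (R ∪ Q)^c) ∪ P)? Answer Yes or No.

No

R ∖ Q = {1, 2, 3, 4, 6, 7, 9, 11}
R ∖ P = {2, 4, 6}
R ∪ P = {1, 2, 3, 4, 6, 7, 9, 10, 11, 12, 13, 14}
(R ∖ P) ∩ (R ∪ P) = {2, 4, 6}
P ∩ ((R ∖ P) ∩ (R ∪ P)) = {}
(P ∩ ((R ∖ P) ∩ (R ∪ P))) ∖ Q = {}
(R ∖ Q) ∩ ((P ∩ ((R ∖ P) ∩ (R ∪ P))) ∖ Q) = {}
((R ∖ Q) ∩ ((P ∩ ((R ∖ P) ∩ (R ∪ P))) ∖ Q))^c = {1, 2, 3, 4, 5, 6, 7, 8, 9, 10, 11, 12, 13, 14}
R ∪ Q = {1, 2, 3, 4, 5, 6, 7, 9, 11, 12, 13, 14}
(R ∪ Q)^c = {8, 10}
Q ∩ (R ∪ Q)^c = {}
(Q ∩ (R ∪ Q)^c) ∪ P = {1, 3, 7, 9, 10, 11, 12, 13, 14}
2 ∈ ((R ∖ Q) ∩ ((P ∩ ((R ∖ P) ∩ (R ∪ P))) ∖ Q))^c but 2 ∉ (Q ∩ (R ∪ Q)^c) ∪ P, so the inclusion fails.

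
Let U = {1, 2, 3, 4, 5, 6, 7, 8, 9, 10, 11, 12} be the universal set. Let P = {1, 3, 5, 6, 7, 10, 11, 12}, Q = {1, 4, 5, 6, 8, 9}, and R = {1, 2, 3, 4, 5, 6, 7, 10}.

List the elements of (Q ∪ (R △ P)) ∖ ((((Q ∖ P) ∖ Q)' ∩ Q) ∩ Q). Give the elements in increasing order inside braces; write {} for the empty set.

R △ P = {2, 4, 11, 12}
Q ∪ (R △ P) = {1, 2, 4, 5, 6, 8, 9, 11, 12}
Q ∖ P = {4, 8, 9}
(Q ∖ P) ∖ Q = {}
((Q ∖ P) ∖ Q)' = {1, 2, 3, 4, 5, 6, 7, 8, 9, 10, 11, 12}
((Q ∖ P) ∖ Q)' ∩ Q = {1, 4, 5, 6, 8, 9}
(((Q ∖ P) ∖ Q)' ∩ Q) ∩ Q = {1, 4, 5, 6, 8, 9}
(Q ∪ (R △ P)) ∖ ((((Q ∖ P) ∖ Q)' ∩ Q) ∩ Q) = {2, 11, 12}

{2, 11, 12}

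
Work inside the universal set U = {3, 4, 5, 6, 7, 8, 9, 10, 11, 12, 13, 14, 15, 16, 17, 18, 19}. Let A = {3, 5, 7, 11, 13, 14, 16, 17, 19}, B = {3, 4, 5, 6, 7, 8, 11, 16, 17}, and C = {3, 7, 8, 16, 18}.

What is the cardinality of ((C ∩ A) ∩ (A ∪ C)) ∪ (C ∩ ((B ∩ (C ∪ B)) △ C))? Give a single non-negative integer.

C ∩ A = {3, 7, 16}
A ∪ C = {3, 5, 7, 8, 11, 13, 14, 16, 17, 18, 19}
(C ∩ A) ∩ (A ∪ C) = {3, 7, 16}
C ∪ B = {3, 4, 5, 6, 7, 8, 11, 16, 17, 18}
B ∩ (C ∪ B) = {3, 4, 5, 6, 7, 8, 11, 16, 17}
(B ∩ (C ∪ B)) △ C = {4, 5, 6, 11, 17, 18}
C ∩ ((B ∩ (C ∪ B)) △ C) = {18}
((C ∩ A) ∩ (A ∪ C)) ∪ (C ∩ ((B ∩ (C ∪ B)) △ C)) = {3, 7, 16, 18}
|((C ∩ A) ∩ (A ∪ C)) ∪ (C ∩ ((B ∩ (C ∪ B)) △ C))| = 4

4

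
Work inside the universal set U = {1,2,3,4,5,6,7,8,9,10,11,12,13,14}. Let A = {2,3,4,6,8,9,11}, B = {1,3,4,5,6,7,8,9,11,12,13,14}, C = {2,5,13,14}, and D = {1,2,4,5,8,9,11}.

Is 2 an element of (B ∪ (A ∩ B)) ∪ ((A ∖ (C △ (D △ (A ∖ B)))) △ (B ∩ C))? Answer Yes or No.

No

2 ∈ A and 2 ∉ B, so 2 ∉ A ∩ B
2 ∉ B and 2 ∉ (A ∩ B), so 2 ∉ B ∪ (A ∩ B)
2 ∈ A and 2 ∉ B, so 2 ∈ A ∖ B
2 ∈ D and 2 ∈ (A ∖ B), so 2 ∉ D △ (A ∖ B)
2 ∈ C and 2 ∉ (D △ (A ∖ B)), so 2 ∈ C △ (D △ (A ∖ B))
2 ∈ A and 2 ∈ (C △ (D △ (A ∖ B))), so 2 ∉ A ∖ (C △ (D △ (A ∖ B)))
2 ∉ B and 2 ∈ C, so 2 ∉ B ∩ C
2 ∉ (A ∖ (C △ (D △ (A ∖ B)))) and 2 ∉ (B ∩ C), so 2 ∉ (A ∖ (C △ (D △ (A ∖ B)))) △ (B ∩ C)
2 ∉ (B ∪ (A ∩ B)) and 2 ∉ ((A ∖ (C △ (D △ (A ∖ B)))) △ (B ∩ C)), so 2 ∉ (B ∪ (A ∩ B)) ∪ ((A ∖ (C △ (D △ (A ∖ B)))) △ (B ∩ C))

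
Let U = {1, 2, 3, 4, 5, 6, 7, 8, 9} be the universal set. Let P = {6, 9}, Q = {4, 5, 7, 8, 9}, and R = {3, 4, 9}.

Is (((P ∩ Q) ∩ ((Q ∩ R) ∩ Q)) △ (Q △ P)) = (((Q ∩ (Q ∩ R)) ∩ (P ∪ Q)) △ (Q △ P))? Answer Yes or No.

No

P ∩ Q = {9}
Q ∩ R = {4, 9}
(Q ∩ R) ∩ Q = {4, 9}
(P ∩ Q) ∩ ((Q ∩ R) ∩ Q) = {9}
Q △ P = {4, 5, 6, 7, 8}
((P ∩ Q) ∩ ((Q ∩ R) ∩ Q)) △ (Q △ P) = {4, 5, 6, 7, 8, 9}
Q ∩ (Q ∩ R) = {4, 9}
P ∪ Q = {4, 5, 6, 7, 8, 9}
(Q ∩ (Q ∩ R)) ∩ (P ∪ Q) = {4, 9}
((Q ∩ (Q ∩ R)) ∩ (P ∪ Q)) △ (Q △ P) = {5, 6, 7, 8, 9}
4 ∈ ((P ∩ Q) ∩ ((Q ∩ R) ∩ Q)) △ (Q △ P) but 4 ∉ ((Q ∩ (Q ∩ R)) ∩ (P ∪ Q)) △ (Q △ P), so they differ.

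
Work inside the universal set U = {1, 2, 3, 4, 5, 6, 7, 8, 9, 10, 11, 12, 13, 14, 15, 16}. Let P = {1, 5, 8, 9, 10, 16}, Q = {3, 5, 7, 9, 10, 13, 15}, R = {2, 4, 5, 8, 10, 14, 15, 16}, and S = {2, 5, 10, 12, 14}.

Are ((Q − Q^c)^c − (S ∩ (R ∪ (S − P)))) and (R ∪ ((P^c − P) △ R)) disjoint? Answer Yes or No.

No

Q^c = {1, 2, 4, 6, 8, 11, 12, 14, 16}
Q − Q^c = {3, 5, 7, 9, 10, 13, 15}
(Q − Q^c)^c = {1, 2, 4, 6, 8, 11, 12, 14, 16}
S − P = {2, 12, 14}
R ∪ (S − P) = {2, 4, 5, 8, 10, 12, 14, 15, 16}
S ∩ (R ∪ (S − P)) = {2, 5, 10, 12, 14}
(Q − Q^c)^c − (S ∩ (R ∪ (S − P))) = {1, 4, 6, 8, 11, 16}
P^c = {2, 3, 4, 6, 7, 11, 12, 13, 14, 15}
P^c − P = {2, 3, 4, 6, 7, 11, 12, 13, 14, 15}
(P^c − P) △ R = {3, 5, 6, 7, 8, 10, 11, 12, 13, 16}
R ∪ ((P^c − P) △ R) = {2, 3, 4, 5, 6, 7, 8, 10, 11, 12, 13, 14, 15, 16}
4 lies in both, so they are not disjoint.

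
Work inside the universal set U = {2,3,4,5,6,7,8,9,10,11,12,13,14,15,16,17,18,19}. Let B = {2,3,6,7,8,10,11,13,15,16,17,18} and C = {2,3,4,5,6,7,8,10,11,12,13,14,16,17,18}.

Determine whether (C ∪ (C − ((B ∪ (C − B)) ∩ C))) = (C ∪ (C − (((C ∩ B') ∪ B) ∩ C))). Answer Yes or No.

Yes

C − B = {4,5,12,14}
B ∪ (C − B) = {2,3,4,5,6,7,8,10,11,12,13,14,15,16,17,18}
(B ∪ (C − B)) ∩ C = {2,3,4,5,6,7,8,10,11,12,13,14,16,17,18}
C − ((B ∪ (C − B)) ∩ C) = {}
C ∪ (C − ((B ∪ (C − B)) ∩ C)) = {2,3,4,5,6,7,8,10,11,12,13,14,16,17,18}
B' = {4,5,9,12,14,19}
C ∩ B' = {4,5,12,14}
(C ∩ B') ∪ B = {2,3,4,5,6,7,8,10,11,12,13,14,15,16,17,18}
((C ∩ B') ∪ B) ∩ C = {2,3,4,5,6,7,8,10,11,12,13,14,16,17,18}
C − (((C ∩ B') ∪ B) ∩ C) = {}
C ∪ (C − (((C ∩ B') ∪ B) ∩ C)) = {2,3,4,5,6,7,8,10,11,12,13,14,16,17,18}
Both equal {2,3,4,5,6,7,8,10,11,12,13,14,16,17,18}, so C ∪ (C − ((B ∪ (C − B)) ∩ C)) = C ∪ (C − (((C ∩ B') ∪ B) ∩ C)).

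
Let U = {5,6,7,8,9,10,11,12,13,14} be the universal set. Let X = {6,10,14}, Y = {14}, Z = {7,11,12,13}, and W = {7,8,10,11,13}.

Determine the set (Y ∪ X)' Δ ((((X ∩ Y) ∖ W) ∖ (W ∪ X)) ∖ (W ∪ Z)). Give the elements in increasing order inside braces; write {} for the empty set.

{5,7,8,9,11,12,13}

Y ∪ X = {6,10,14}
(Y ∪ X)' = {5,7,8,9,11,12,13}
X ∩ Y = {14}
(X ∩ Y) ∖ W = {14}
W ∪ X = {6,7,8,10,11,13,14}
((X ∩ Y) ∖ W) ∖ (W ∪ X) = {}
W ∪ Z = {7,8,10,11,12,13}
(((X ∩ Y) ∖ W) ∖ (W ∪ X)) ∖ (W ∪ Z) = {}
(Y ∪ X)' Δ ((((X ∩ Y) ∖ W) ∖ (W ∪ X)) ∖ (W ∪ Z)) = {5,7,8,9,11,12,13}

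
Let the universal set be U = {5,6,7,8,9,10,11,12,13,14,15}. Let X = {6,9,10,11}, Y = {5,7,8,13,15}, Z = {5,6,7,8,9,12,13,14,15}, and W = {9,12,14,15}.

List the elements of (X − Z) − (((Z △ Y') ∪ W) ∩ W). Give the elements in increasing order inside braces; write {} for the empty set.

X − Z = {10,11}
Y' = {6,9,10,11,12,14}
Z △ Y' = {5,7,8,10,11,13,15}
(Z △ Y') ∪ W = {5,7,8,9,10,11,12,13,14,15}
((Z △ Y') ∪ W) ∩ W = {9,12,14,15}
(X − Z) − (((Z △ Y') ∪ W) ∩ W) = {10,11}

{10,11}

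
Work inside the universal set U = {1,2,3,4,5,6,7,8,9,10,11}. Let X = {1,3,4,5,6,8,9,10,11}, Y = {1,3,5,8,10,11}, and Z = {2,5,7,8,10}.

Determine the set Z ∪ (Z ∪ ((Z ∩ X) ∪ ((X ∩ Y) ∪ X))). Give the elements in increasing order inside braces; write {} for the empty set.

Z ∩ X = {5,8,10}
X ∩ Y = {1,3,5,8,10,11}
(X ∩ Y) ∪ X = {1,3,4,5,6,8,9,10,11}
(Z ∩ X) ∪ ((X ∩ Y) ∪ X) = {1,3,4,5,6,8,9,10,11}
Z ∪ ((Z ∩ X) ∪ ((X ∩ Y) ∪ X)) = {1,2,3,4,5,6,7,8,9,10,11}
Z ∪ (Z ∪ ((Z ∩ X) ∪ ((X ∩ Y) ∪ X))) = {1,2,3,4,5,6,7,8,9,10,11}

{1,2,3,4,5,6,7,8,9,10,11}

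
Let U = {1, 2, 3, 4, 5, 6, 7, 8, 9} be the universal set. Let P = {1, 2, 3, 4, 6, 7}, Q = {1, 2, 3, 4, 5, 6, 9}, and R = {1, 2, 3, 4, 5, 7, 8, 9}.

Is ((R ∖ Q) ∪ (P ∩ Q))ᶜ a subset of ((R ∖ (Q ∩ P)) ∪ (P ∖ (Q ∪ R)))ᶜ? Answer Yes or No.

No

R ∖ Q = {7, 8}
P ∩ Q = {1, 2, 3, 4, 6}
(R ∖ Q) ∪ (P ∩ Q) = {1, 2, 3, 4, 6, 7, 8}
((R ∖ Q) ∪ (P ∩ Q))ᶜ = {5, 9}
Q ∩ P = {1, 2, 3, 4, 6}
R ∖ (Q ∩ P) = {5, 7, 8, 9}
Q ∪ R = {1, 2, 3, 4, 5, 6, 7, 8, 9}
P ∖ (Q ∪ R) = {}
(R ∖ (Q ∩ P)) ∪ (P ∖ (Q ∪ R)) = {5, 7, 8, 9}
((R ∖ (Q ∩ P)) ∪ (P ∖ (Q ∪ R)))ᶜ = {1, 2, 3, 4, 6}
5 ∈ ((R ∖ Q) ∪ (P ∩ Q))ᶜ but 5 ∉ ((R ∖ (Q ∩ P)) ∪ (P ∖ (Q ∪ R)))ᶜ, so the inclusion fails.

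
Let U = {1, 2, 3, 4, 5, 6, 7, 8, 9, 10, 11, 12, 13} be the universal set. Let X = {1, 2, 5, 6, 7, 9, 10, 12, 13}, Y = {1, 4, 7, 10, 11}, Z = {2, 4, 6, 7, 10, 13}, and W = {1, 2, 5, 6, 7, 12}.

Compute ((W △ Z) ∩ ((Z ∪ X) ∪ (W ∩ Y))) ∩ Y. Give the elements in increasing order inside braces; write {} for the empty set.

{1, 4, 10}

W △ Z = {1, 4, 5, 10, 12, 13}
Z ∪ X = {1, 2, 4, 5, 6, 7, 9, 10, 12, 13}
W ∩ Y = {1, 7}
(Z ∪ X) ∪ (W ∩ Y) = {1, 2, 4, 5, 6, 7, 9, 10, 12, 13}
(W △ Z) ∩ ((Z ∪ X) ∪ (W ∩ Y)) = {1, 4, 5, 10, 12, 13}
((W △ Z) ∩ ((Z ∪ X) ∪ (W ∩ Y))) ∩ Y = {1, 4, 10}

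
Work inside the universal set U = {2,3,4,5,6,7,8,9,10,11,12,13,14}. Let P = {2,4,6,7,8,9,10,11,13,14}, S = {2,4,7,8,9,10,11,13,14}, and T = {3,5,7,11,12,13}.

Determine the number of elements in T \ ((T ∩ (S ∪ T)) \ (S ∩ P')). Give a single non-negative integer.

S ∪ T = {2,3,4,5,7,8,9,10,11,12,13,14}
T ∩ (S ∪ T) = {3,5,7,11,12,13}
P' = {3,5,12}
S ∩ P' = {}
(T ∩ (S ∪ T)) \ (S ∩ P') = {3,5,7,11,12,13}
T \ ((T ∩ (S ∪ T)) \ (S ∩ P')) = {}
|T \ ((T ∩ (S ∪ T)) \ (S ∩ P'))| = 0

0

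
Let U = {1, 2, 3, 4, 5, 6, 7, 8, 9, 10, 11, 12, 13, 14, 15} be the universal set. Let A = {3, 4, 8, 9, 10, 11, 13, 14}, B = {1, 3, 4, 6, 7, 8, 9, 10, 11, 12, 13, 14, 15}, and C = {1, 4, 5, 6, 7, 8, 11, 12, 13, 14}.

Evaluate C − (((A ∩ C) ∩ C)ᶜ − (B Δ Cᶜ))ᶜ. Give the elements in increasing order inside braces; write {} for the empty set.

{5}

A ∩ C = {4, 8, 11, 13, 14}
(A ∩ C) ∩ C = {4, 8, 11, 13, 14}
((A ∩ C) ∩ C)ᶜ = {1, 2, 3, 5, 6, 7, 9, 10, 12, 15}
Cᶜ = {2, 3, 9, 10, 15}
B Δ Cᶜ = {1, 2, 4, 6, 7, 8, 11, 12, 13, 14}
((A ∩ C) ∩ C)ᶜ − (B Δ Cᶜ) = {3, 5, 9, 10, 15}
(((A ∩ C) ∩ C)ᶜ − (B Δ Cᶜ))ᶜ = {1, 2, 4, 6, 7, 8, 11, 12, 13, 14}
C − (((A ∩ C) ∩ C)ᶜ − (B Δ Cᶜ))ᶜ = {5}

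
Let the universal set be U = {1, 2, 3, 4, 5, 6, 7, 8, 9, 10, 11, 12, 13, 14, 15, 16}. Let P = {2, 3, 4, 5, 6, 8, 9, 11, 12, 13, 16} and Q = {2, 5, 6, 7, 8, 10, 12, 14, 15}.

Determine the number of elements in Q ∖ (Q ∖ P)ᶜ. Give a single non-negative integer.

Q ∖ P = {7, 10, 14, 15}
(Q ∖ P)ᶜ = {1, 2, 3, 4, 5, 6, 8, 9, 11, 12, 13, 16}
Q ∖ (Q ∖ P)ᶜ = {7, 10, 14, 15}
|Q ∖ (Q ∖ P)ᶜ| = 4

4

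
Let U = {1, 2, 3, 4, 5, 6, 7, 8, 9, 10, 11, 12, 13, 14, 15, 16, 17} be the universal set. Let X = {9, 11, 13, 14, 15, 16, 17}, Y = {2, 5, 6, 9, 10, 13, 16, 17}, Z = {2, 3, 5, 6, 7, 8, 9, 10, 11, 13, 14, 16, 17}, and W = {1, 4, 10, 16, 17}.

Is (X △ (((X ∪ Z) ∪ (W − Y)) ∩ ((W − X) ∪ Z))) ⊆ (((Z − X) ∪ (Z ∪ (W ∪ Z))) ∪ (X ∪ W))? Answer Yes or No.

Yes

X ∪ Z = {2, 3, 5, 6, 7, 8, 9, 10, 11, 13, 14, 15, 16, 17}
W − Y = {1, 4}
(X ∪ Z) ∪ (W − Y) = {1, 2, 3, 4, 5, 6, 7, 8, 9, 10, 11, 13, 14, 15, 16, 17}
W − X = {1, 4, 10}
(W − X) ∪ Z = {1, 2, 3, 4, 5, 6, 7, 8, 9, 10, 11, 13, 14, 16, 17}
((X ∪ Z) ∪ (W − Y)) ∩ ((W − X) ∪ Z) = {1, 2, 3, 4, 5, 6, 7, 8, 9, 10, 11, 13, 14, 16, 17}
X △ (((X ∪ Z) ∪ (W − Y)) ∩ ((W − X) ∪ Z)) = {1, 2, 3, 4, 5, 6, 7, 8, 10, 15}
Z − X = {2, 3, 5, 6, 7, 8, 10}
W ∪ Z = {1, 2, 3, 4, 5, 6, 7, 8, 9, 10, 11, 13, 14, 16, 17}
Z ∪ (W ∪ Z) = {1, 2, 3, 4, 5, 6, 7, 8, 9, 10, 11, 13, 14, 16, 17}
(Z − X) ∪ (Z ∪ (W ∪ Z)) = {1, 2, 3, 4, 5, 6, 7, 8, 9, 10, 11, 13, 14, 16, 17}
X ∪ W = {1, 4, 9, 10, 11, 13, 14, 15, 16, 17}
((Z − X) ∪ (Z ∪ (W ∪ Z))) ∪ (X ∪ W) = {1, 2, 3, 4, 5, 6, 7, 8, 9, 10, 11, 13, 14, 15, 16, 17}
Every element of {1, 2, 3, 4, 5, 6, 7, 8, 10, 15} is in {1, 2, 3, 4, 5, 6, 7, 8, 9, 10, 11, 13, 14, 15, 16, 17}, so X △ (((X ∪ Z) ∪ (W − Y)) ∩ ((W − X) ∪ Z)) ⊆ ((Z − X) ∪ (Z ∪ (W ∪ Z))) ∪ (X ∪ W).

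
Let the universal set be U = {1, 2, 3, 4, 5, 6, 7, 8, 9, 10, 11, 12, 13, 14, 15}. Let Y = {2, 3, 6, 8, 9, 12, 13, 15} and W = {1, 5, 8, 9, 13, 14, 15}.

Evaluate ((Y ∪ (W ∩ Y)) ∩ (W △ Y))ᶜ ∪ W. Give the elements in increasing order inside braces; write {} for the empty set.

{1, 4, 5, 7, 8, 9, 10, 11, 13, 14, 15}

W ∩ Y = {8, 9, 13, 15}
Y ∪ (W ∩ Y) = {2, 3, 6, 8, 9, 12, 13, 15}
W △ Y = {1, 2, 3, 5, 6, 12, 14}
(Y ∪ (W ∩ Y)) ∩ (W △ Y) = {2, 3, 6, 12}
((Y ∪ (W ∩ Y)) ∩ (W △ Y))ᶜ = {1, 4, 5, 7, 8, 9, 10, 11, 13, 14, 15}
((Y ∪ (W ∩ Y)) ∩ (W △ Y))ᶜ ∪ W = {1, 4, 5, 7, 8, 9, 10, 11, 13, 14, 15}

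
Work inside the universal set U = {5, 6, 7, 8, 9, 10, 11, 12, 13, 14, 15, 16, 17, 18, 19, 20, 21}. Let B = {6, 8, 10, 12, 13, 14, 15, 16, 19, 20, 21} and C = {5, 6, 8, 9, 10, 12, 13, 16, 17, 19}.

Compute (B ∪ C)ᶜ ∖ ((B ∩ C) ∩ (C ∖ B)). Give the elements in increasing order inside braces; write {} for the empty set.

{7, 11, 18}

B ∪ C = {5, 6, 8, 9, 10, 12, 13, 14, 15, 16, 17, 19, 20, 21}
(B ∪ C)ᶜ = {7, 11, 18}
B ∩ C = {6, 8, 10, 12, 13, 16, 19}
C ∖ B = {5, 9, 17}
(B ∩ C) ∩ (C ∖ B) = {}
(B ∪ C)ᶜ ∖ ((B ∩ C) ∩ (C ∖ B)) = {7, 11, 18}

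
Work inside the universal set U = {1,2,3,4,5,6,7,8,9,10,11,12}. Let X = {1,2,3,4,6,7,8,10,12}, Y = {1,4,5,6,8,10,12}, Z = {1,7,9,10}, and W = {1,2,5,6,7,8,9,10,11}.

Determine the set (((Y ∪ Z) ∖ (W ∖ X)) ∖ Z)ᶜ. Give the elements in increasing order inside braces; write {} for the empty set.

{1,2,3,5,7,9,10,11}

Y ∪ Z = {1,4,5,6,7,8,9,10,12}
W ∖ X = {5,9,11}
(Y ∪ Z) ∖ (W ∖ X) = {1,4,6,7,8,10,12}
((Y ∪ Z) ∖ (W ∖ X)) ∖ Z = {4,6,8,12}
(((Y ∪ Z) ∖ (W ∖ X)) ∖ Z)ᶜ = {1,2,3,5,7,9,10,11}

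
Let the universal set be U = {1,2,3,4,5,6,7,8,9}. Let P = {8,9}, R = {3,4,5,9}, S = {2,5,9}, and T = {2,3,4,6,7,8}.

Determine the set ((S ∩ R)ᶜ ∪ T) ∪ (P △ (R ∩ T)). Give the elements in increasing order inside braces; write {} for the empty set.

{1,2,3,4,6,7,8,9}

S ∩ R = {5,9}
(S ∩ R)ᶜ = {1,2,3,4,6,7,8}
(S ∩ R)ᶜ ∪ T = {1,2,3,4,6,7,8}
R ∩ T = {3,4}
P △ (R ∩ T) = {3,4,8,9}
((S ∩ R)ᶜ ∪ T) ∪ (P △ (R ∩ T)) = {1,2,3,4,6,7,8,9}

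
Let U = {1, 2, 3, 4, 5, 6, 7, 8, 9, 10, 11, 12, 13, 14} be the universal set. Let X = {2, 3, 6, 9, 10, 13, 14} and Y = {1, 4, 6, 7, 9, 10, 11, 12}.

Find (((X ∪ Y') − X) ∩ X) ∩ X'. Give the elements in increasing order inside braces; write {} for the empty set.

Y' = {2, 3, 5, 8, 13, 14}
X ∪ Y' = {2, 3, 5, 6, 8, 9, 10, 13, 14}
(X ∪ Y') − X = {5, 8}
((X ∪ Y') − X) ∩ X = {}
X' = {1, 4, 5, 7, 8, 11, 12}
(((X ∪ Y') − X) ∩ X) ∩ X' = {}

{}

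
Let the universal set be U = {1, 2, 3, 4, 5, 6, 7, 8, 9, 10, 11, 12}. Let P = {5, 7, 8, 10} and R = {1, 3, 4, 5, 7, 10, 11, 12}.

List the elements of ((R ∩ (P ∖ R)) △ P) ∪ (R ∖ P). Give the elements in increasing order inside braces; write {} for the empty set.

{1, 3, 4, 5, 7, 8, 10, 11, 12}

P ∖ R = {8}
R ∩ (P ∖ R) = {}
(R ∩ (P ∖ R)) △ P = {5, 7, 8, 10}
R ∖ P = {1, 3, 4, 11, 12}
((R ∩ (P ∖ R)) △ P) ∪ (R ∖ P) = {1, 3, 4, 5, 7, 8, 10, 11, 12}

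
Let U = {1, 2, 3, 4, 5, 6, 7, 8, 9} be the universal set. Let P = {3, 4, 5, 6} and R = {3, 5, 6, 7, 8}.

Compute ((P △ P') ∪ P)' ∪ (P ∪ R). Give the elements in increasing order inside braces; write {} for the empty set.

P' = {1, 2, 7, 8, 9}
P △ P' = {1, 2, 3, 4, 5, 6, 7, 8, 9}
(P △ P') ∪ P = {1, 2, 3, 4, 5, 6, 7, 8, 9}
((P △ P') ∪ P)' = {}
P ∪ R = {3, 4, 5, 6, 7, 8}
((P △ P') ∪ P)' ∪ (P ∪ R) = {3, 4, 5, 6, 7, 8}

{3, 4, 5, 6, 7, 8}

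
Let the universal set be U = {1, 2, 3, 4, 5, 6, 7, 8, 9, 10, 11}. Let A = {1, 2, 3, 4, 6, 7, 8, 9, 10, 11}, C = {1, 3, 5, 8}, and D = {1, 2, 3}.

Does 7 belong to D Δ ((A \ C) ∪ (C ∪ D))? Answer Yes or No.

Yes

7 ∈ A and 7 ∉ C, so 7 ∈ A \ C
7 ∉ C and 7 ∉ D, so 7 ∉ C ∪ D
7 ∈ (A \ C) and 7 ∉ (C ∪ D), so 7 ∈ (A \ C) ∪ (C ∪ D)
7 ∉ D and 7 ∈ ((A \ C) ∪ (C ∪ D)), so 7 ∈ D Δ ((A \ C) ∪ (C ∪ D))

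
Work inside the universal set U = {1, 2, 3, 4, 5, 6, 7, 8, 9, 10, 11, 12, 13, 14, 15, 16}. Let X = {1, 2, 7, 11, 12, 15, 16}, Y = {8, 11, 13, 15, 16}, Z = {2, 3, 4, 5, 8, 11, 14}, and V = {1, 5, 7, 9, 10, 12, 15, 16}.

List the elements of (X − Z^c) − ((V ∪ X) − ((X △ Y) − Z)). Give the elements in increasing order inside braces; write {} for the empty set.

{}

Z^c = {1, 6, 7, 9, 10, 12, 13, 15, 16}
X − Z^c = {2, 11}
V ∪ X = {1, 2, 5, 7, 9, 10, 11, 12, 15, 16}
X △ Y = {1, 2, 7, 8, 12, 13}
(X △ Y) − Z = {1, 7, 12, 13}
(V ∪ X) − ((X △ Y) − Z) = {2, 5, 9, 10, 11, 15, 16}
(X − Z^c) − ((V ∪ X) − ((X △ Y) − Z)) = {}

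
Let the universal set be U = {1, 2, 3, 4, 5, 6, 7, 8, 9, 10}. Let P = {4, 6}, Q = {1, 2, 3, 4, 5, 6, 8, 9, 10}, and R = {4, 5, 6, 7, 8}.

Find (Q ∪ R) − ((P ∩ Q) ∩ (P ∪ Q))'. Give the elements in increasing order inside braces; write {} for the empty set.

Q ∪ R = {1, 2, 3, 4, 5, 6, 7, 8, 9, 10}
P ∩ Q = {4, 6}
P ∪ Q = {1, 2, 3, 4, 5, 6, 8, 9, 10}
(P ∩ Q) ∩ (P ∪ Q) = {4, 6}
((P ∩ Q) ∩ (P ∪ Q))' = {1, 2, 3, 5, 7, 8, 9, 10}
(Q ∪ R) − ((P ∩ Q) ∩ (P ∪ Q))' = {4, 6}

{4, 6}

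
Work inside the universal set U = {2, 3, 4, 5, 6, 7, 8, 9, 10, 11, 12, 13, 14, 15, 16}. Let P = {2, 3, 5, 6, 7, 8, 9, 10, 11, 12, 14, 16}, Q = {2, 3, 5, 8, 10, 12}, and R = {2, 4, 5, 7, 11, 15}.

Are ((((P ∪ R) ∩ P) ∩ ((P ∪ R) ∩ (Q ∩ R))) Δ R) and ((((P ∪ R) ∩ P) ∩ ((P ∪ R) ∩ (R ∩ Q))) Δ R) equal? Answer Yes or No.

P ∪ R = {2, 3, 4, 5, 6, 7, 8, 9, 10, 11, 12, 14, 15, 16}
(P ∪ R) ∩ P = {2, 3, 5, 6, 7, 8, 9, 10, 11, 12, 14, 16}
Q ∩ R = {2, 5}
(P ∪ R) ∩ (Q ∩ R) = {2, 5}
((P ∪ R) ∩ P) ∩ ((P ∪ R) ∩ (Q ∩ R)) = {2, 5}
(((P ∪ R) ∩ P) ∩ ((P ∪ R) ∩ (Q ∩ R))) Δ R = {4, 7, 11, 15}
R ∩ Q = {2, 5}
(P ∪ R) ∩ (R ∩ Q) = {2, 5}
((P ∪ R) ∩ P) ∩ ((P ∪ R) ∩ (R ∩ Q)) = {2, 5}
(((P ∪ R) ∩ P) ∩ ((P ∪ R) ∩ (R ∩ Q))) Δ R = {4, 7, 11, 15}
Both equal {4, 7, 11, 15}, so (((P ∪ R) ∩ P) ∩ ((P ∪ R) ∩ (Q ∩ R))) Δ R = (((P ∪ R) ∩ P) ∩ ((P ∪ R) ∩ (R ∩ Q))) Δ R.

Yes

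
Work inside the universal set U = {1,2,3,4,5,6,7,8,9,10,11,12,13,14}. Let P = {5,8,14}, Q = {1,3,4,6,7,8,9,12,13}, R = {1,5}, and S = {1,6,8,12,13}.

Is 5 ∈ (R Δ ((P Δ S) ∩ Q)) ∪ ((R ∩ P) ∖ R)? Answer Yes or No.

Yes

5 ∈ P and 5 ∉ S, so 5 ∈ P Δ S
5 ∈ (P Δ S) and 5 ∉ Q, so 5 ∉ (P Δ S) ∩ Q
5 ∈ R and 5 ∉ ((P Δ S) ∩ Q), so 5 ∈ R Δ ((P Δ S) ∩ Q)
5 ∈ R and 5 ∈ P, so 5 ∈ R ∩ P
5 ∈ (R ∩ P) and 5 ∈ R, so 5 ∉ (R ∩ P) ∖ R
5 ∈ (R Δ ((P Δ S) ∩ Q)) and 5 ∉ ((R ∩ P) ∖ R), so 5 ∈ (R Δ ((P Δ S) ∩ Q)) ∪ ((R ∩ P) ∖ R)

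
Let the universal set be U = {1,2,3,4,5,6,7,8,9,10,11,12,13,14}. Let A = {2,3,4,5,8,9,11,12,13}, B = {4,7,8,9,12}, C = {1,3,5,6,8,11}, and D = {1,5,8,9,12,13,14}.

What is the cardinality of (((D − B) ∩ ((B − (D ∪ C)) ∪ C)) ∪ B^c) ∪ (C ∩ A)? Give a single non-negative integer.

10

D − B = {1,5,13,14}
D ∪ C = {1,3,5,6,8,9,11,12,13,14}
B − (D ∪ C) = {4,7}
(B − (D ∪ C)) ∪ C = {1,3,4,5,6,7,8,11}
(D − B) ∩ ((B − (D ∪ C)) ∪ C) = {1,5}
B^c = {1,2,3,5,6,10,11,13,14}
((D − B) ∩ ((B − (D ∪ C)) ∪ C)) ∪ B^c = {1,2,3,5,6,10,11,13,14}
C ∩ A = {3,5,8,11}
(((D − B) ∩ ((B − (D ∪ C)) ∪ C)) ∪ B^c) ∪ (C ∩ A) = {1,2,3,5,6,8,10,11,13,14}
|(((D − B) ∩ ((B − (D ∪ C)) ∪ C)) ∪ B^c) ∪ (C ∩ A)| = 10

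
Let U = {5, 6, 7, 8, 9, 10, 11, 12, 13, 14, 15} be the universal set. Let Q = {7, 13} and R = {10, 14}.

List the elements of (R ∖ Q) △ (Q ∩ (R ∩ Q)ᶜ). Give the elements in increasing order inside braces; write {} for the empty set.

{7, 10, 13, 14}

R ∖ Q = {10, 14}
R ∩ Q = {}
(R ∩ Q)ᶜ = {5, 6, 7, 8, 9, 10, 11, 12, 13, 14, 15}
Q ∩ (R ∩ Q)ᶜ = {7, 13}
(R ∖ Q) △ (Q ∩ (R ∩ Q)ᶜ) = {7, 10, 13, 14}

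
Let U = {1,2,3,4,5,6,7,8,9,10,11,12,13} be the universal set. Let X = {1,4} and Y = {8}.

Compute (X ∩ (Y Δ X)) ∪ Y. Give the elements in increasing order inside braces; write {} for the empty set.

Y Δ X = {1,4,8}
X ∩ (Y Δ X) = {1,4}
(X ∩ (Y Δ X)) ∪ Y = {1,4,8}

{1,4,8}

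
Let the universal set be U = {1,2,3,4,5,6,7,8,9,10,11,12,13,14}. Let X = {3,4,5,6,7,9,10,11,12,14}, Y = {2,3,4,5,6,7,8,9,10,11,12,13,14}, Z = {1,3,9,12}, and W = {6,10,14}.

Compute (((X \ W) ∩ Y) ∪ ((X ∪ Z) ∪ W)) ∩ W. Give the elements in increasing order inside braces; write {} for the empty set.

{6,10,14}

X \ W = {3,4,5,7,9,11,12}
(X \ W) ∩ Y = {3,4,5,7,9,11,12}
X ∪ Z = {1,3,4,5,6,7,9,10,11,12,14}
(X ∪ Z) ∪ W = {1,3,4,5,6,7,9,10,11,12,14}
((X \ W) ∩ Y) ∪ ((X ∪ Z) ∪ W) = {1,3,4,5,6,7,9,10,11,12,14}
(((X \ W) ∩ Y) ∪ ((X ∪ Z) ∪ W)) ∩ W = {6,10,14}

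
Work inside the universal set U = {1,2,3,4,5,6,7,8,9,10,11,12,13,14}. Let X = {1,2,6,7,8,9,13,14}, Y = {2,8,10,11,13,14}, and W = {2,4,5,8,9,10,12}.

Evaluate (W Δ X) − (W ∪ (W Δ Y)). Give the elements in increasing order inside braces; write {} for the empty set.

W Δ X = {1,4,5,6,7,10,12,13,14}
W Δ Y = {4,5,9,11,12,13,14}
W ∪ (W Δ Y) = {2,4,5,8,9,10,11,12,13,14}
(W Δ X) − (W ∪ (W Δ Y)) = {1,6,7}

{1,6,7}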